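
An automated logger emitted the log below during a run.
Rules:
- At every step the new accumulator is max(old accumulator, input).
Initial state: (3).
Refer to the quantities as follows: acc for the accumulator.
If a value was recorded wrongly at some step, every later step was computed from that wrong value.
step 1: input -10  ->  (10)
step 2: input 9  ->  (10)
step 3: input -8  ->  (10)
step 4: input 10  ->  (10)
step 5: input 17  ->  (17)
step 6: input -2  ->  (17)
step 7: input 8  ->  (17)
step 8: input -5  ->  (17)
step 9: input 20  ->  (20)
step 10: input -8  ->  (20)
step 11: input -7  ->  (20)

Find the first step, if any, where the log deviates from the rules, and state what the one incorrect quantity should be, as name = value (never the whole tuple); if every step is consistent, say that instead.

step 1: acc = max(3, -10) = 3 -> a discrepancy with the log
First deviation found at step 1; the corrected entry is acc = 3.

step 1, acc = 3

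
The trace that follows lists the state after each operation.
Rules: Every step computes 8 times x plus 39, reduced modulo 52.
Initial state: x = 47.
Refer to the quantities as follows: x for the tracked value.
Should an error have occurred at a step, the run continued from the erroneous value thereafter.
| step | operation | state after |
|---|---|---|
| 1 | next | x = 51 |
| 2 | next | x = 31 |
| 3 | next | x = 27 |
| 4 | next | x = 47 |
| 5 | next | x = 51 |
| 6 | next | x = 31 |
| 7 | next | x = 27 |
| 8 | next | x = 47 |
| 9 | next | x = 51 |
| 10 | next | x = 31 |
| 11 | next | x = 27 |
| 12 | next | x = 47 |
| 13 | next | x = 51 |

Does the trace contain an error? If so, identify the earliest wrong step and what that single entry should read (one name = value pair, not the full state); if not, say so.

Step 1: x = (8*47 + 39) mod 52 = 51 — in agreement.
Step 2: x = (8*51 + 39) mod 52 = 31 — consistent with the trace.
Step 3: x = (8*31 + 39) mod 52 = 27 — same as recorded.
Step 4: x = (8*27 + 39) mod 52 = 47 — agrees with the trace.
Step 5: x = (8*47 + 39) mod 52 = 51 — matches.
Step 6: x = (8*51 + 39) mod 52 = 31 — same as recorded.
Step 7: x = (8*31 + 39) mod 52 = 27 — no discrepancy.
Step 8: x = (8*27 + 39) mod 52 = 47 — matches.
Step 9: x = (8*47 + 39) mod 52 = 51 — consistent with the trace.
Step 10: x = (8*51 + 39) mod 52 = 31 — matches.
Step 11: x = (8*31 + 39) mod 52 = 27 — agrees with the trace.
Step 12: x = (8*27 + 39) mod 52 = 47 — verified.
Step 13: x = (8*47 + 39) mod 52 = 51 — same as recorded.
Every step is consistent.

no error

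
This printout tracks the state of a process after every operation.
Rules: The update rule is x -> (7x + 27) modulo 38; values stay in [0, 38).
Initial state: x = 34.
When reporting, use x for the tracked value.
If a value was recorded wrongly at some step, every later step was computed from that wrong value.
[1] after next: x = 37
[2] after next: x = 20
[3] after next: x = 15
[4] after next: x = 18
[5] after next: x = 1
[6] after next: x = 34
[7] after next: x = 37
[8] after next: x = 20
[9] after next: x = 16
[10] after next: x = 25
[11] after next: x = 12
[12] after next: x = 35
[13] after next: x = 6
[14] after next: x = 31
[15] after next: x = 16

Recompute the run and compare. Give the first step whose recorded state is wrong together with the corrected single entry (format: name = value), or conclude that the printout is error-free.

step 9, x = 15

step 1: x = (7*34 + 27) mod 38 = 37 -> exactly as logged
step 2: x = (7*37 + 27) mod 38 = 20 -> agrees with the printout
step 3: x = (7*20 + 27) mod 38 = 15 -> agrees with the printout
step 4: x = (7*15 + 27) mod 38 = 18 -> matches
step 5: x = (7*18 + 27) mod 38 = 1 -> consistent with the printout
step 6: x = (7*1 + 27) mod 38 = 34 -> agrees with the printout
step 7: x = (7*34 + 27) mod 38 = 37 -> no discrepancy
step 8: x = (7*37 + 27) mod 38 = 20 -> confirmed correct
step 9: x = (7*20 + 27) mod 38 = 15 -> a discrepancy with the printout
So the first discrepancy is step 9, where the right value is x = 15.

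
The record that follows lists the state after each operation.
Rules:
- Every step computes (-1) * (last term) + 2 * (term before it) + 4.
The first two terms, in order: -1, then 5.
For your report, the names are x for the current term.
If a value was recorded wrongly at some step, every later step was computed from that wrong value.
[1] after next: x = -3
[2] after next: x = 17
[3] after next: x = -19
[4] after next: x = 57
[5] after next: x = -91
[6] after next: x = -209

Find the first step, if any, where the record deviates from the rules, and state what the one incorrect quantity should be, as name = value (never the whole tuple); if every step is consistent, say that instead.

step 6, x = 209

Step 1: x = -1*(5) + (2)*(-1) + (4) = -3 — matches.
Step 2: x = -1*(-3) + (2)*(5) + (4) = 17 — consistent with the record.
Step 3: x = -1*(17) + (2)*(-3) + (4) = -19 — consistent with the record.
Step 4: x = -1*(-19) + (2)*(17) + (4) = 57 — same as recorded.
Step 5: x = -1*(57) + (2)*(-19) + (4) = -91 — matches.
Step 6: x = -1*(-91) + (2)*(57) + (4) = 209 — the record disagrees here.
Conclusion: step 6 carries the first error; the entry should be x = 209.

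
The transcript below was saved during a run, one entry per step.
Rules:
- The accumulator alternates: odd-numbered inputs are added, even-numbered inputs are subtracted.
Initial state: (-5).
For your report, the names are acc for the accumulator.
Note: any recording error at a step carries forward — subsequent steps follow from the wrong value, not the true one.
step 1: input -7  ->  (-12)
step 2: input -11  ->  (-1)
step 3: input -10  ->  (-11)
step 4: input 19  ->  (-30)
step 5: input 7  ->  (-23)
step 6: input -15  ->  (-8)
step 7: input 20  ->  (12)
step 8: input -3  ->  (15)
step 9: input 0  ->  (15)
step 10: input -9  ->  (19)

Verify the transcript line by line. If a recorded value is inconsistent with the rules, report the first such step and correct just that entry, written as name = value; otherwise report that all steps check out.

step 1: acc = -5 + -7 = -12 -> in agreement
step 2: acc = -12 - -11 = -1 -> consistent with the transcript
step 3: acc = -1 + -10 = -11 -> in agreement
step 4: acc = -11 - 19 = -30 -> same as recorded
step 5: acc = -30 + 7 = -23 -> checks out
step 6: acc = -23 - -15 = -8 -> confirmed correct
step 7: acc = -8 + 20 = 12 -> checks out
step 8: acc = 12 - -3 = 15 -> agrees with the transcript
step 9: acc = 15 + 0 = 15 -> exactly as logged
step 10: acc = 15 - -9 = 24 -> not what was recorded
Step 10 is the first one off; corrected, acc = 24.

step 10, acc = 24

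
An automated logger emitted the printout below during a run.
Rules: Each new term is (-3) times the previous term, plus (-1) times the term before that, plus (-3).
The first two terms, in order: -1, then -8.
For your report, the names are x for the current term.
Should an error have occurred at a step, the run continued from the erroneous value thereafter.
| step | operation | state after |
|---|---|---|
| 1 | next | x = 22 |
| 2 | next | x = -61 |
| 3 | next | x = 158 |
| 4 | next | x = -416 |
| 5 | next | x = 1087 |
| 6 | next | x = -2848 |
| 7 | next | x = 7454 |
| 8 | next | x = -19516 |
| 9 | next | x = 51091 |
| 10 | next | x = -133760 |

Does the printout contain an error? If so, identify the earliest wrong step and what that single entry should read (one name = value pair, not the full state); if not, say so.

step 8, x = -19517

1. x = -3*(-8) + (-1)*(-1) + (-3) = 22 (in agreement)
2. x = -3*(22) + (-1)*(-8) + (-3) = -61 (confirmed correct)
3. x = -3*(-61) + (-1)*(22) + (-3) = 158 (exactly as logged)
4. x = -3*(158) + (-1)*(-61) + (-3) = -416 (consistent with the printout)
5. x = -3*(-416) + (-1)*(158) + (-3) = 1087 (checks out)
6. x = -3*(1087) + (-1)*(-416) + (-3) = -2848 (exactly as logged)
7. x = -3*(-2848) + (-1)*(1087) + (-3) = 7454 (verified)
8. x = -3*(7454) + (-1)*(-2848) + (-3) = -19517 (not what was recorded)
First incorrect step: 8; the correct value is x = -19517.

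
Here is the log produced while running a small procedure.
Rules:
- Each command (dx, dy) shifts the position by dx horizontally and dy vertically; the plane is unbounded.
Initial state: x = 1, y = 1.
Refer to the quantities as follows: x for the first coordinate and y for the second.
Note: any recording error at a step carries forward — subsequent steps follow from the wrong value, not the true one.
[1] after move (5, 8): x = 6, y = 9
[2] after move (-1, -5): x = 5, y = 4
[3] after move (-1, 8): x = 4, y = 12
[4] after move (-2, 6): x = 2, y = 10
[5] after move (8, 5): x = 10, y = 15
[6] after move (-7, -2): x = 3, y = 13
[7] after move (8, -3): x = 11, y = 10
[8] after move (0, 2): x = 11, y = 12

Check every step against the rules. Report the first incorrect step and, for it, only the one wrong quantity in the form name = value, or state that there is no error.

step 1: x = 1 + (5) = 6, y = 1 + (8) = 9 -> confirmed correct
step 2: x = 6 + (-1) = 5, y = 9 + (-5) = 4 -> matches
step 3: x = 5 + (-1) = 4, y = 4 + (8) = 12 -> consistent with the log
step 4: x = 4 + (-2) = 2, y = 12 + (6) = 18 -> the recorded entry deviates here
Step 4 is the first one off; corrected, y = 18.

step 4, y = 18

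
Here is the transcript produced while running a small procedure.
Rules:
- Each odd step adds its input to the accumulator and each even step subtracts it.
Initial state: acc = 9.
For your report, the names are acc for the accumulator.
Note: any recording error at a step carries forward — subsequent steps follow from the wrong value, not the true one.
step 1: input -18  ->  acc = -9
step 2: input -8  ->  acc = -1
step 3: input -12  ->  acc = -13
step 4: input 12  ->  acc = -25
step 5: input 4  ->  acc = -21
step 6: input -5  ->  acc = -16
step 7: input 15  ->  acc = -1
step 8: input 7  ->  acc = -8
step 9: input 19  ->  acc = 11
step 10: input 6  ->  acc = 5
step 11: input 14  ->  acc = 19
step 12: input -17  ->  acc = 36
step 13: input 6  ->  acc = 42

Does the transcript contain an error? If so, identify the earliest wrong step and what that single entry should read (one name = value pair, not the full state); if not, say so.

Recomputing the run from the initial state:
step 1: acc = -9
step 2: acc = -1
step 3: acc = -13
step 4: acc = -25
step 5: acc = -21
step 6: acc = -16
step 7: acc = -1
step 8: acc = -8
step 9: acc = 11
step 10: acc = 5
step 11: acc = 19
step 12: acc = 36
step 13: acc = 42
This matches the transcript at every step.

no error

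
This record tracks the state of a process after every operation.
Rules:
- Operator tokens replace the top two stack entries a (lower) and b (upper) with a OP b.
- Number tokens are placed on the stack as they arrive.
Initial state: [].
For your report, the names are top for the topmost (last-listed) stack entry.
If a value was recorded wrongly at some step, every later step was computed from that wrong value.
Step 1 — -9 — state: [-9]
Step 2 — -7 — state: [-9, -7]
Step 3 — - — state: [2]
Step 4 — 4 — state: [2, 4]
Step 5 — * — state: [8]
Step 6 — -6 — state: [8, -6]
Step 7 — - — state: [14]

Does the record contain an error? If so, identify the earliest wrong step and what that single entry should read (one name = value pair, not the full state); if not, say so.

step 3, top = -2

Step 1: push -9: top = -9 — confirmed correct.
Step 2: push -7: top = -7 — exactly as logged.
Step 3: -9 - -7 = -2 — not what was recorded.
Step 3 is the first one off; corrected, top = -2.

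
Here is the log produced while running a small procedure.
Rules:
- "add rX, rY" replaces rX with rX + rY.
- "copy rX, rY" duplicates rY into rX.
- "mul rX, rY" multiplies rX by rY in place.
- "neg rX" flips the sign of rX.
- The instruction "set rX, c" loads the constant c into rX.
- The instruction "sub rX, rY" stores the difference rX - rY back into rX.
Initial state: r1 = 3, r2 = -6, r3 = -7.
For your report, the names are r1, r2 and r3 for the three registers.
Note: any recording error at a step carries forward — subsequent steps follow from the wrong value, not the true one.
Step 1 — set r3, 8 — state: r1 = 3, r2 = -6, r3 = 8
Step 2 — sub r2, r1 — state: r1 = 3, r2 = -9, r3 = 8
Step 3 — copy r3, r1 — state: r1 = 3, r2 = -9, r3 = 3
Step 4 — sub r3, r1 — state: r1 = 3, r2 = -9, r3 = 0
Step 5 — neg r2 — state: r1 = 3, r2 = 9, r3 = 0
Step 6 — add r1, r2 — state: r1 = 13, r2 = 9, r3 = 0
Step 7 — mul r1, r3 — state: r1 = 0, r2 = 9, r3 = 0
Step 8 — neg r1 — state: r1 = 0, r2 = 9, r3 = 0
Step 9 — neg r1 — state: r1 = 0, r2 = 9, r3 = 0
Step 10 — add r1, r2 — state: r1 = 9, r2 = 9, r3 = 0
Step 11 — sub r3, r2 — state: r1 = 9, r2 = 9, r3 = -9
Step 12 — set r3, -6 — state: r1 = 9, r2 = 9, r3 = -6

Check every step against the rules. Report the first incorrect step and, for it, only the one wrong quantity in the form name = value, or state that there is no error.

Recomputing the run from the initial state:
step 1: r1 = 3, r2 = -6, r3 = 8
step 2: r1 = 3, r2 = -9, r3 = 8
step 3: r1 = 3, r2 = -9, r3 = 3
step 4: r1 = 3, r2 = -9, r3 = 0
step 5: r1 = 3, r2 = 9, r3 = 0
step 6: r1 = 12, r2 = 9, r3 = 0
step 7: r1 = 0, r2 = 9, r3 = 0
step 8: r1 = 0, r2 = 9, r3 = 0
step 9: r1 = 0, r2 = 9, r3 = 0
step 10: r1 = 9, r2 = 9, r3 = 0
step 11: r1 = 9, r2 = 9, r3 = -9
step 12: r1 = 9, r2 = 9, r3 = -6
The first disagreement with the log is at step 6, where the value should be r1 = 12.

step 6, r1 = 12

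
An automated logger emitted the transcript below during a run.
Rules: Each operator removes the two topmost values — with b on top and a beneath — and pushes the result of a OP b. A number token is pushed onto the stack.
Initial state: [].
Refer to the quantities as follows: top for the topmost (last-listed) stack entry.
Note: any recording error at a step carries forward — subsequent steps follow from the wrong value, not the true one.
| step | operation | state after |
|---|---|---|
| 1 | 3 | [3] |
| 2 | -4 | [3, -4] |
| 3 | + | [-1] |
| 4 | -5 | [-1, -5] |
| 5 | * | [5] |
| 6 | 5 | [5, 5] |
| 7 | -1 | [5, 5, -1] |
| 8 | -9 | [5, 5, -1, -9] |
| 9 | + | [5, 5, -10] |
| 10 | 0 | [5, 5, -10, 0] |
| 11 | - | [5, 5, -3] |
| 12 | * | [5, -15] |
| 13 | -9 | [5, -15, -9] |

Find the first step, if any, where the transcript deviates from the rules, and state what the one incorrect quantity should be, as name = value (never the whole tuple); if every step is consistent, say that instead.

step 11, top = -10

Recomputing the run from the initial state:
step 1: [3]
step 2: [3, -4]
step 3: [-1]
step 4: [-1, -5]
step 5: [5]
step 6: [5, 5]
step 7: [5, 5, -1]
step 8: [5, 5, -1, -9]
step 9: [5, 5, -10]
step 10: [5, 5, -10, 0]
step 11: [5, 5, -10]
step 12: [5, -50]
step 13: [5, -50, -9]
The first disagreement with the transcript is at step 11, where the value should be top = -10.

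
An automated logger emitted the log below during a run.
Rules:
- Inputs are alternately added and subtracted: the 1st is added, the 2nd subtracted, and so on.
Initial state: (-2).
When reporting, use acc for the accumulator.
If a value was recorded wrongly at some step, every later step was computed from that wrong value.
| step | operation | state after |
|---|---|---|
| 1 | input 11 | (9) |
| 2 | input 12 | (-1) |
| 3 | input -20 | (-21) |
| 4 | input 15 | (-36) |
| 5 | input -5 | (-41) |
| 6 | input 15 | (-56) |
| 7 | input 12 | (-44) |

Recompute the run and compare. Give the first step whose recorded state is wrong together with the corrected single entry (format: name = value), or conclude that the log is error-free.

step 1: acc = -2 + 11 = 9 -> consistent with the log
step 2: acc = 9 - 12 = -3 -> first mismatch against the log
That makes step 2 the first incorrect line — acc = -3 is what it should show.

step 2, acc = -3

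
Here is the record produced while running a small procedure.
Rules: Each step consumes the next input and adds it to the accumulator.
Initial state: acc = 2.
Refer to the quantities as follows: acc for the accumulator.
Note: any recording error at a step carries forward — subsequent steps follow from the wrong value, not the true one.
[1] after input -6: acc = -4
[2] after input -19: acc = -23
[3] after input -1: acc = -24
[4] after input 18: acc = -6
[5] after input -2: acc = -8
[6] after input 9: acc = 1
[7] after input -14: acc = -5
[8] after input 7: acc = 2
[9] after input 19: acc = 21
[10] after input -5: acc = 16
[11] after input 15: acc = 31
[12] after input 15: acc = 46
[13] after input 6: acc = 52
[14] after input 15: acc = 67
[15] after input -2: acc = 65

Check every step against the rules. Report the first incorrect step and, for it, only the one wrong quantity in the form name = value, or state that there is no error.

Recomputing the run from the initial state:
step 1: acc = -4
step 2: acc = -23
step 3: acc = -24
step 4: acc = -6
step 5: acc = -8
step 6: acc = 1
step 7: acc = -13
step 8: acc = -6
step 9: acc = 13
step 10: acc = 8
step 11: acc = 23
step 12: acc = 38
step 13: acc = 44
step 14: acc = 59
step 15: acc = 57
The first disagreement with the record is at step 7, where the value should be acc = -13.

step 7, acc = -13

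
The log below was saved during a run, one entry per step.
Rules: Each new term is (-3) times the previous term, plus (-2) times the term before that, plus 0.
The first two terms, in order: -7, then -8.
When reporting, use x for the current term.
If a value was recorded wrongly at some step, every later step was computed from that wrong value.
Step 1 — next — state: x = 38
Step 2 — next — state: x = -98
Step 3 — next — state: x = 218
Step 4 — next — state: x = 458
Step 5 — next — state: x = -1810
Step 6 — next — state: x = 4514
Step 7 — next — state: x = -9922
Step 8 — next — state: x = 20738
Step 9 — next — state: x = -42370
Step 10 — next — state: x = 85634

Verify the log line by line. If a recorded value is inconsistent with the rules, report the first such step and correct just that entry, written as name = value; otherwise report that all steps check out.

Step 1: x = -3*(-8) + (-2)*(-7) + (0) = 38 — verified.
Step 2: x = -3*(38) + (-2)*(-8) + (0) = -98 — consistent with the log.
Step 3: x = -3*(-98) + (-2)*(38) + (0) = 218 — no discrepancy.
Step 4: x = -3*(218) + (-2)*(-98) + (0) = -458 — the recorded entry deviates here.
First incorrect step: 4; the correct value is x = -458.

step 4, x = -458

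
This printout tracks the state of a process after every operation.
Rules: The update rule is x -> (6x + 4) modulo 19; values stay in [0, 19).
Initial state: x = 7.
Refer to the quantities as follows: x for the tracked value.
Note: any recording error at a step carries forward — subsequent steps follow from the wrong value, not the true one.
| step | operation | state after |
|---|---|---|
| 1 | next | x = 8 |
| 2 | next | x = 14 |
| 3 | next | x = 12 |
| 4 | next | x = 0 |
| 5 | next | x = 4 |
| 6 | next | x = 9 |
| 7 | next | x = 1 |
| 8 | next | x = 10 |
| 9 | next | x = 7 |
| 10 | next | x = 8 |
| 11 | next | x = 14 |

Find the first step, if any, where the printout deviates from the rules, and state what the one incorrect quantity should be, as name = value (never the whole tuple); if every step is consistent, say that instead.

no error

Recomputing the run from the initial state:
step 1: x = 8
step 2: x = 14
step 3: x = 12
step 4: x = 0
step 5: x = 4
step 6: x = 9
step 7: x = 1
step 8: x = 10
step 9: x = 7
step 10: x = 8
step 11: x = 14
This matches the printout at every step.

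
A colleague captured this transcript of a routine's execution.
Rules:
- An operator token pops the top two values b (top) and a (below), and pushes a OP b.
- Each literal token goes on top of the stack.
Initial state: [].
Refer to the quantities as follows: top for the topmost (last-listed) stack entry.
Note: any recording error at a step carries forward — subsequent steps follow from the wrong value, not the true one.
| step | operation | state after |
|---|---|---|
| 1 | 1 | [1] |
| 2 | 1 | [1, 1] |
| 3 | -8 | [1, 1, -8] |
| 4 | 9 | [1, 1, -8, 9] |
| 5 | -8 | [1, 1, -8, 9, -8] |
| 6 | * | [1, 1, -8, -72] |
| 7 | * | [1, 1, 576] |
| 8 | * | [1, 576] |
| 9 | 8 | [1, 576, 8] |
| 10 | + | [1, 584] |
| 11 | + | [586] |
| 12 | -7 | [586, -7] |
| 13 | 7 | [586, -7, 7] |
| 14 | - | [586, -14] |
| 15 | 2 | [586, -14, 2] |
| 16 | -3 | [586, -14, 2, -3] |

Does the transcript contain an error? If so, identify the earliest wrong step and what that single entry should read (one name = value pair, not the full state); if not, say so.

step 11, top = 585

Step 1: push 1: top = 1 — confirmed correct.
Step 2: push 1: top = 1 — matches.
Step 3: push -8: top = -8 — verified.
Step 4: push 9: top = 9 — in agreement.
Step 5: push -8: top = -8 — consistent with the transcript.
Step 6: 9 * -8 = -72 — matches.
Step 7: -8 * -72 = 576 — same as recorded.
Step 8: 1 * 576 = 576 — exactly as logged.
Step 9: push 8: top = 8 — verified.
Step 10: 576 + 8 = 584 — checks out.
Step 11: 1 + 584 = 585 — this is not what the transcript shows.
That makes step 11 the first incorrect line — top = 585 is what it should show.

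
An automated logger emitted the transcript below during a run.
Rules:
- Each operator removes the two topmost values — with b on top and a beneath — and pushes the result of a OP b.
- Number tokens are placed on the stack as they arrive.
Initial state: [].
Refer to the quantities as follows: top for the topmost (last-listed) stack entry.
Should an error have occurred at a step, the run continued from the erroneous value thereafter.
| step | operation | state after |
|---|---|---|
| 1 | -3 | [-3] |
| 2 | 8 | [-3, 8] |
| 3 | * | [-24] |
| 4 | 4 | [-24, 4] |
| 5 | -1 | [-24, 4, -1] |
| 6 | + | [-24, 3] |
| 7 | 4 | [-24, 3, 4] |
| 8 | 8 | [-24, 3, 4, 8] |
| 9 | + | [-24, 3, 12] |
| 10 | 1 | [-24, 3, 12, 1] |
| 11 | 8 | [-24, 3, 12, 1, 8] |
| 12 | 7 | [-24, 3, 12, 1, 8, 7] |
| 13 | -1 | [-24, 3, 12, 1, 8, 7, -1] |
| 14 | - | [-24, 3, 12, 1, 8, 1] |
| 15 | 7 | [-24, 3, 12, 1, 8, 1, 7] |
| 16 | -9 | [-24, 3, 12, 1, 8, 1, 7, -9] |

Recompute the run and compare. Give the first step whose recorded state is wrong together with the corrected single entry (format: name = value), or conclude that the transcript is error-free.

step 1: push -3: top = -3 -> matches
step 2: push 8: top = 8 -> agrees with the transcript
step 3: -3 * 8 = -24 -> confirmed correct
step 4: push 4: top = 4 -> agrees with the transcript
step 5: push -1: top = -1 -> checks out
step 6: 4 + -1 = 3 -> consistent with the transcript
step 7: push 4: top = 4 -> agrees with the transcript
step 8: push 8: top = 8 -> in agreement
step 9: 4 + 8 = 12 -> matches
step 10: push 1: top = 1 -> verified
step 11: push 8: top = 8 -> consistent with the transcript
step 12: push 7: top = 7 -> verified
step 13: push -1: top = -1 -> in agreement
step 14: 7 - -1 = 8 -> the recorded entry deviates here
The audit stops at step 14: the recorded entry is wrong and should be top = 8.

step 14, top = 8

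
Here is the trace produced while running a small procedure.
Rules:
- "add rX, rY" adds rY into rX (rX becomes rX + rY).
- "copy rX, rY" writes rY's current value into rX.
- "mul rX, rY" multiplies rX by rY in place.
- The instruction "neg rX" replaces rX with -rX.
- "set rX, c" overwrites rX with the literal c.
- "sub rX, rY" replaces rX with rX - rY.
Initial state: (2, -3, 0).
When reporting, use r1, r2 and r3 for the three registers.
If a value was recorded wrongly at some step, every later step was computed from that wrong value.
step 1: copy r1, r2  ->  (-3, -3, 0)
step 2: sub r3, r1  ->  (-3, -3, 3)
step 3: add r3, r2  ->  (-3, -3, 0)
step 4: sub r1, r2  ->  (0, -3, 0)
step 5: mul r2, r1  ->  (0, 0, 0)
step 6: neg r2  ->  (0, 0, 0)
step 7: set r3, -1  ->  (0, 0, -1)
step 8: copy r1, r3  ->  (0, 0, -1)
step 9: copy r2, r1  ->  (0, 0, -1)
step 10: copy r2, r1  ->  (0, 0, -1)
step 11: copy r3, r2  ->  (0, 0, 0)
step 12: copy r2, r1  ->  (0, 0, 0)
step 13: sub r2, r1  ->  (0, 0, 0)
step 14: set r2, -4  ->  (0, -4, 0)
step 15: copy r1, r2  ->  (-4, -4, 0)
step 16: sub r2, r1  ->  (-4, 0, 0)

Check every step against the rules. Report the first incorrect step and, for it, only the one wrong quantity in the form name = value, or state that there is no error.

Step 1: r1 = -3 — consistent with the trace.
Step 2: r3 = 0 - -3 = 3 — confirmed correct.
Step 3: r3 = 3 + -3 = 0 — consistent with the trace.
Step 4: r1 = -3 - -3 = 0 — confirmed correct.
Step 5: r2 = -3 * 0 = 0 — no discrepancy.
Step 6: r2 = -(0) = 0 — matches.
Step 7: r3 = -1 — agrees with the trace.
Step 8: r1 = -1 — the entry is off here.
Step 8 is the first one off; corrected, r1 = -1.

step 8, r1 = -1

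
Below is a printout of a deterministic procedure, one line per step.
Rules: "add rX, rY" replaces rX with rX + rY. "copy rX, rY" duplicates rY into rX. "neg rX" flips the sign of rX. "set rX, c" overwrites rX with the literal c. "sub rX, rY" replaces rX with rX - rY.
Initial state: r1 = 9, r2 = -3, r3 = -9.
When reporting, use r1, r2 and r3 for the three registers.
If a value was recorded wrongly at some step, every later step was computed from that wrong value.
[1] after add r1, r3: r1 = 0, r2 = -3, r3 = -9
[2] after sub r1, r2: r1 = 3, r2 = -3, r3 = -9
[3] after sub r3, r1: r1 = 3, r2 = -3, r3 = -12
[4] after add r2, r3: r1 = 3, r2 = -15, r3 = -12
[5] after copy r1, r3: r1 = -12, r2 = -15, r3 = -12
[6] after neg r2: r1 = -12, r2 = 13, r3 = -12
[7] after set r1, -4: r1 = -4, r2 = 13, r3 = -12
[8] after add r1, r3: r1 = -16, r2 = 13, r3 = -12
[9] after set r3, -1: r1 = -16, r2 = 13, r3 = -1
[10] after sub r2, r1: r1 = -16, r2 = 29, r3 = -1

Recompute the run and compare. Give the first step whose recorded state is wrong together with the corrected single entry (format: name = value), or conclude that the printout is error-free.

Recomputing the run from the initial state:
step 1: r1 = 0, r2 = -3, r3 = -9
step 2: r1 = 3, r2 = -3, r3 = -9
step 3: r1 = 3, r2 = -3, r3 = -12
step 4: r1 = 3, r2 = -15, r3 = -12
step 5: r1 = -12, r2 = -15, r3 = -12
step 6: r1 = -12, r2 = 15, r3 = -12
step 7: r1 = -4, r2 = 15, r3 = -12
step 8: r1 = -16, r2 = 15, r3 = -12
step 9: r1 = -16, r2 = 15, r3 = -1
step 10: r1 = -16, r2 = 31, r3 = -1
The first disagreement with the printout is at step 6, where the value should be r2 = 15.

step 6, r2 = 15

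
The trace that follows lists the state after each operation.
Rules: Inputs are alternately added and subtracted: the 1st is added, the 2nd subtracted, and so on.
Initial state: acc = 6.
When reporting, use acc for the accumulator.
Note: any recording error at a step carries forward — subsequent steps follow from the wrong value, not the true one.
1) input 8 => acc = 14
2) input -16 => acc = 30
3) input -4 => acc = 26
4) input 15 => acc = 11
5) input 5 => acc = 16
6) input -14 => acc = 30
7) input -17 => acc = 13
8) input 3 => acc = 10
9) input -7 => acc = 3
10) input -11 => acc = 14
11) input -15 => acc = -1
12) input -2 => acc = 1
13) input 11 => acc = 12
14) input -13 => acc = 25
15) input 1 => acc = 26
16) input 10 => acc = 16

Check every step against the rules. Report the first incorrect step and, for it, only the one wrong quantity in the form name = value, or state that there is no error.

Recomputing the run from the initial state:
step 1: acc = 14
step 2: acc = 30
step 3: acc = 26
step 4: acc = 11
step 5: acc = 16
step 6: acc = 30
step 7: acc = 13
step 8: acc = 10
step 9: acc = 3
step 10: acc = 14
step 11: acc = -1
step 12: acc = 1
step 13: acc = 12
step 14: acc = 25
step 15: acc = 26
step 16: acc = 16
This matches the trace at every step.

no error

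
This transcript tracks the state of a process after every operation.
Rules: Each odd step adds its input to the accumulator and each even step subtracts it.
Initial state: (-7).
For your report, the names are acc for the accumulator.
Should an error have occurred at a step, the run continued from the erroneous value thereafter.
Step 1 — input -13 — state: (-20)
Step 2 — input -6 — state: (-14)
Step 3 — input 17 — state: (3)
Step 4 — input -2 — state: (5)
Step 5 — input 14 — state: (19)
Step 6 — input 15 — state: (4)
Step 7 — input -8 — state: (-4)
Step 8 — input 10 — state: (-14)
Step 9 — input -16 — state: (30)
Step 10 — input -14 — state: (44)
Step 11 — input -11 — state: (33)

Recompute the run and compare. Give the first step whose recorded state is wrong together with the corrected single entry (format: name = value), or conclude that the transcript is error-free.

step 1: acc = -7 + -13 = -20 -> consistent with the transcript
step 2: acc = -20 - -6 = -14 -> matches
step 3: acc = -14 + 17 = 3 -> consistent with the transcript
step 4: acc = 3 - -2 = 5 -> same as recorded
step 5: acc = 5 + 14 = 19 -> checks out
step 6: acc = 19 - 15 = 4 -> no discrepancy
step 7: acc = 4 + -8 = -4 -> consistent with the transcript
step 8: acc = -4 - 10 = -14 -> same as recorded
step 9: acc = -14 + -16 = -30 -> the transcript disagrees here
Conclusion: step 9 carries the first error; the entry should be acc = -30.

step 9, acc = -30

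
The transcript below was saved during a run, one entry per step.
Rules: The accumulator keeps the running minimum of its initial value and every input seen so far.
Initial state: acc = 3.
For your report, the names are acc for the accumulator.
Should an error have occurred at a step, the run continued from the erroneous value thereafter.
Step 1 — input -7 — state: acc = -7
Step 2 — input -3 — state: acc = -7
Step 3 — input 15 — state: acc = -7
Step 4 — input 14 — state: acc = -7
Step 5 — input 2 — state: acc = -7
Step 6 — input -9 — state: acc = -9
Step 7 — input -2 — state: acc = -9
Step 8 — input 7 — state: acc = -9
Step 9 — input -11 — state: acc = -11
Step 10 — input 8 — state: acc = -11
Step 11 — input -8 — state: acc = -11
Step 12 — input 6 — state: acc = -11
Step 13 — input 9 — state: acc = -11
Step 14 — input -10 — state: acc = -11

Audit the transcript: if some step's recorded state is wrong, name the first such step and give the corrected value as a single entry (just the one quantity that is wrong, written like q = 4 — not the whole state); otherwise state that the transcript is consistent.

no error

step 1: acc = min(3, -7) = -7 -> no discrepancy
step 2: acc = min(-7, -3) = -7 -> agrees with the transcript
step 3: acc = min(-7, 15) = -7 -> agrees with the transcript
step 4: acc = min(-7, 14) = -7 -> same as recorded
step 5: acc = min(-7, 2) = -7 -> consistent with the transcript
step 6: acc = min(-7, -9) = -9 -> consistent with the transcript
step 7: acc = min(-9, -2) = -9 -> consistent with the transcript
step 8: acc = min(-9, 7) = -9 -> agrees with the transcript
step 9: acc = min(-9, -11) = -11 -> confirmed correct
step 10: acc = min(-11, 8) = -11 -> consistent with the transcript
step 11: acc = min(-11, -8) = -11 -> checks out
step 12: acc = min(-11, 6) = -11 -> verified
step 13: acc = min(-11, 9) = -11 -> agrees with the transcript
step 14: acc = min(-11, -10) = -11 -> same as recorded
All entries verified; no error found.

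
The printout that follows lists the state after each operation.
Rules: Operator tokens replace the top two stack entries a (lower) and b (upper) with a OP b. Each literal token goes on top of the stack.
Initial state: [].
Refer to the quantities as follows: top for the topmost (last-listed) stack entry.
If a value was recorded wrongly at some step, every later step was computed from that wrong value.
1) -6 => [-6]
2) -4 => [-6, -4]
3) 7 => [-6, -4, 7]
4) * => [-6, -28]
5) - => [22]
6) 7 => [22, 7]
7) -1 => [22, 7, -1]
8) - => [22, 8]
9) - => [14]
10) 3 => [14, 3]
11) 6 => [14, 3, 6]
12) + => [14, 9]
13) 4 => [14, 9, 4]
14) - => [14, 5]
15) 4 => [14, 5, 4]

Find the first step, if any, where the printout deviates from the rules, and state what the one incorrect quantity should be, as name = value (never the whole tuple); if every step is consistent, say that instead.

no error

Recomputing the run from the initial state:
step 1: [-6]
step 2: [-6, -4]
step 3: [-6, -4, 7]
step 4: [-6, -28]
step 5: [22]
step 6: [22, 7]
step 7: [22, 7, -1]
step 8: [22, 8]
step 9: [14]
step 10: [14, 3]
step 11: [14, 3, 6]
step 12: [14, 9]
step 13: [14, 9, 4]
step 14: [14, 5]
step 15: [14, 5, 4]
This matches the printout at every step.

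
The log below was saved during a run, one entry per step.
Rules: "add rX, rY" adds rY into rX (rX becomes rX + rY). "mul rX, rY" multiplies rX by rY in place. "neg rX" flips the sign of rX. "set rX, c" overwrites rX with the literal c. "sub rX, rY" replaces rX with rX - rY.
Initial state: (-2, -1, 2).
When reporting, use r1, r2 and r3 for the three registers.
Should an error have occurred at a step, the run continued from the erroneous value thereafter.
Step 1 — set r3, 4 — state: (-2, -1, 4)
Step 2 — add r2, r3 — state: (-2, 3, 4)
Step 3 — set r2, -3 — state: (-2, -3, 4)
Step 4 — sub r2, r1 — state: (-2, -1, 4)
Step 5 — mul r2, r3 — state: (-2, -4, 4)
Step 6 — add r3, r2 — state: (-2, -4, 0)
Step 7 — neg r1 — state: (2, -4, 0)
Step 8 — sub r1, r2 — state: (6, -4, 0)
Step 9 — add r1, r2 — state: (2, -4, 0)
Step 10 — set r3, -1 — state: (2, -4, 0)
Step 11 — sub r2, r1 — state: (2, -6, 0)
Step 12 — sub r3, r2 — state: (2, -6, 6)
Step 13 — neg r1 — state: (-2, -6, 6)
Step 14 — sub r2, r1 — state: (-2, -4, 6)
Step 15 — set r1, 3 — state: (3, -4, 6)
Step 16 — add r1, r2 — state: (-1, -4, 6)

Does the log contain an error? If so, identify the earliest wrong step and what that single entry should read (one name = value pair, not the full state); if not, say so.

step 10, r3 = -1

1. r3 = 4 (checks out)
2. r2 = -1 + 4 = 3 (same as recorded)
3. r2 = -3 (in agreement)
4. r2 = -3 - -2 = -1 (consistent with the log)
5. r2 = -1 * 4 = -4 (matches)
6. r3 = 4 + -4 = 0 (checks out)
7. r1 = -(-2) = 2 (in agreement)
8. r1 = 2 - -4 = 6 (same as recorded)
9. r1 = 6 + -4 = 2 (no discrepancy)
10. r3 = -1 (this is not what the log shows)
The audit stops at step 10: the recorded entry is wrong and should be r3 = -1.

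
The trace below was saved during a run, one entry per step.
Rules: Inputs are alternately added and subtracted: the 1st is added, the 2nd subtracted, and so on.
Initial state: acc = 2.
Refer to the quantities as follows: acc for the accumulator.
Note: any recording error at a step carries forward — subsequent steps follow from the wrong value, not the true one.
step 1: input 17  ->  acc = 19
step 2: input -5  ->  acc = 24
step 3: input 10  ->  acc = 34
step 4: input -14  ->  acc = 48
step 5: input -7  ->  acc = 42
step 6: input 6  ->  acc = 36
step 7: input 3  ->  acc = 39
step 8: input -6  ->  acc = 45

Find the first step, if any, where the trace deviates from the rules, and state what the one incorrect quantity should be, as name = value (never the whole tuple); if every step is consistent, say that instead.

Recomputing the run from the initial state:
step 1: acc = 19
step 2: acc = 24
step 3: acc = 34
step 4: acc = 48
step 5: acc = 41
step 6: acc = 35
step 7: acc = 38
step 8: acc = 44
The first disagreement with the trace is at step 5, where the value should be acc = 41.

step 5, acc = 41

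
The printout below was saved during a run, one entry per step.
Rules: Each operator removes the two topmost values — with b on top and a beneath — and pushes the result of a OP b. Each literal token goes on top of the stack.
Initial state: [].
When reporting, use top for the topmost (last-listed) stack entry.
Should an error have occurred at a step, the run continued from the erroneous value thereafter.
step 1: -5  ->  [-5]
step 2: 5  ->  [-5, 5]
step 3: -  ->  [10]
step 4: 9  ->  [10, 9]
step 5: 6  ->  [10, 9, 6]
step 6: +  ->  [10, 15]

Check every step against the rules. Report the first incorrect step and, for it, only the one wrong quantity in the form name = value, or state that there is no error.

step 3, top = -10

step 1: push -5: top = -5 -> no discrepancy
step 2: push 5: top = 5 -> verified
step 3: -5 - 5 = -10 -> the recorded entry deviates here
The earliest wrong entry is at step 3: it should read top = -10.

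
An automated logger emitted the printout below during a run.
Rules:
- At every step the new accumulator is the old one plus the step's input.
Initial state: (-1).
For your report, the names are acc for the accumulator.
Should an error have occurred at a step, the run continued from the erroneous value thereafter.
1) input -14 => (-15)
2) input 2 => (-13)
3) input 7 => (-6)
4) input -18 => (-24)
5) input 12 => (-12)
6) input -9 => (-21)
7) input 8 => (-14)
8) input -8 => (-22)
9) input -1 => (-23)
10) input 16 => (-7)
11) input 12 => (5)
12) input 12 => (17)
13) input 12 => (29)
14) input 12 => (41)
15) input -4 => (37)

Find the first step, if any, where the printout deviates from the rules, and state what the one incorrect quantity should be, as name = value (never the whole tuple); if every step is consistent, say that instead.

Step 1: acc = -1 + -14 = -15 — checks out.
Step 2: acc = -15 + 2 = -13 — matches.
Step 3: acc = -13 + 7 = -6 — no discrepancy.
Step 4: acc = -6 + -18 = -24 — checks out.
Step 5: acc = -24 + 12 = -12 — matches.
Step 6: acc = -12 + -9 = -21 — in agreement.
Step 7: acc = -21 + 8 = -13 — the printout has a different value.
That makes step 7 the first incorrect line — acc = -13 is what it should show.

step 7, acc = -13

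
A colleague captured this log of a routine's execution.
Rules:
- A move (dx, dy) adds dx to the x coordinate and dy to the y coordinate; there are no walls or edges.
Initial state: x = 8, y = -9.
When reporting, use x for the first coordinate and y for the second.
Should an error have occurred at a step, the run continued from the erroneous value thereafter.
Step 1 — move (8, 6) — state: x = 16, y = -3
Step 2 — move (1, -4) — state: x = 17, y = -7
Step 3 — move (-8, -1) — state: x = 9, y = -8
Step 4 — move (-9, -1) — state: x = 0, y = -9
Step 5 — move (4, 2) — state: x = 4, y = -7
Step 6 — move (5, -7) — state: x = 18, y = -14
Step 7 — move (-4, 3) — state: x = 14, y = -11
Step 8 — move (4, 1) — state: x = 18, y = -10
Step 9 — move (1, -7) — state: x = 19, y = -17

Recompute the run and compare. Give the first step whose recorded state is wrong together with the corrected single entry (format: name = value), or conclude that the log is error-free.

step 6, x = 9

Recomputing the run from the initial state:
step 1: x = 16, y = -3
step 2: x = 17, y = -7
step 3: x = 9, y = -8
step 4: x = 0, y = -9
step 5: x = 4, y = -7
step 6: x = 9, y = -14
step 7: x = 5, y = -11
step 8: x = 9, y = -10
step 9: x = 10, y = -17
The first disagreement with the log is at step 6, where the value should be x = 9.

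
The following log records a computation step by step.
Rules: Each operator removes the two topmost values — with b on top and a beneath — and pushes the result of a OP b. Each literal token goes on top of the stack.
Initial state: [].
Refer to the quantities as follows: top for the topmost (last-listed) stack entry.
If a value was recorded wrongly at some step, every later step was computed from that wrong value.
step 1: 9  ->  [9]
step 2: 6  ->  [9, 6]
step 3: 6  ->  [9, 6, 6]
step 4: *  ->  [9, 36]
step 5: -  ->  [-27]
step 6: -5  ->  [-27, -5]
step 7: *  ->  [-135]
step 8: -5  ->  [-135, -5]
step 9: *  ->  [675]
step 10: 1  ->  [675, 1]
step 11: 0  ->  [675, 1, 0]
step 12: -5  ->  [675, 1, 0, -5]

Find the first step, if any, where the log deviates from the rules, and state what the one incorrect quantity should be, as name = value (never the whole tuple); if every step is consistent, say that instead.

step 7, top = 135

Step 1: push 9: top = 9 — checks out.
Step 2: push 6: top = 6 — in agreement.
Step 3: push 6: top = 6 — checks out.
Step 4: 6 * 6 = 36 — confirmed correct.
Step 5: 9 - 36 = -27 — matches.
Step 6: push -5: top = -5 — confirmed correct.
Step 7: -27 * -5 = 135 — the log disagrees here.
The audit stops at step 7: the recorded entry is wrong and should be top = 135.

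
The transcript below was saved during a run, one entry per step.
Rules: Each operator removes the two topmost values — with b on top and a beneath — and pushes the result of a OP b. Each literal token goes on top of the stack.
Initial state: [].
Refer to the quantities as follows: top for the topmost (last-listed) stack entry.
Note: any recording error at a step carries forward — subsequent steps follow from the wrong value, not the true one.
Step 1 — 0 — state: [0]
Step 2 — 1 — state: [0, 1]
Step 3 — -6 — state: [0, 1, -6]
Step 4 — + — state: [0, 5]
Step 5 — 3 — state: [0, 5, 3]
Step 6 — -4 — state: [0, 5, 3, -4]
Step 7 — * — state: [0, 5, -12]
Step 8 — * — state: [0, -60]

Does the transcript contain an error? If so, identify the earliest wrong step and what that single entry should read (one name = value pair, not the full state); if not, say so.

step 1: push 0: top = 0 -> agrees with the transcript
step 2: push 1: top = 1 -> matches
step 3: push -6: top = -6 -> no discrepancy
step 4: 1 + -6 = -5 -> the transcript disagrees here
First incorrect step: 4; the correct value is top = -5.

step 4, top = -5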